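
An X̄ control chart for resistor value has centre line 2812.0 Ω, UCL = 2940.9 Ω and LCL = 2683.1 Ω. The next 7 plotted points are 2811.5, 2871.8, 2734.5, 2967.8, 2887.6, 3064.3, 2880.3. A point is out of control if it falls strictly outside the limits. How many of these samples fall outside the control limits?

Compare each point to [2683.1, 2940.9]: sample 4 = 2967.8 > UCL; sample 6 = 3064.3 > UCL.

2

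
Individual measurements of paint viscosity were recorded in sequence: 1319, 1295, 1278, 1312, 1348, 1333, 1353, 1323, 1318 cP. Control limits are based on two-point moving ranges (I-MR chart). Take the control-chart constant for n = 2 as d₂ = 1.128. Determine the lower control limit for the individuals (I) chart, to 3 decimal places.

X̄ = (1319 + 1295 + 1278 + 1312 + 1348 + 1333 + 1353 + 1323 + 1318) / 9 = 1319.8889
Moving ranges: 24, 17, 34, 36, 15, 20, 30, 5; M̄R̄ = 181.0000 / 8 = 22.6250
LCL = X̄ − 3·M̄R̄/d₂ = 1319.8889 − 3 × 22.6250 / 1.128 = 1259.7160

1259.716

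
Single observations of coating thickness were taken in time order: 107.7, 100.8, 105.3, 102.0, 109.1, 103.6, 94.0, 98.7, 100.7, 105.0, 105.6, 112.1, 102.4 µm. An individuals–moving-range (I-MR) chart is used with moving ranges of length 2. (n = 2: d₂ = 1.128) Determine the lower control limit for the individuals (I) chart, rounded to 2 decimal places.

89.28

X̄ = (107.7 + 100.8 + 105.3 + 102.0 + 109.1 + 103.6 + 94.0 + 98.7 + 100.7 + 105.0 + 105.6 + 112.1 + 102.4) / 13 = 103.6154
Moving ranges: 6.9, 4.5, 3.3, 7.1, 5.5, 9.6, 4.7, 2.0, 4.3, 0.6, 6.5, 9.7; M̄R̄ = 64.7000 / 12 = 5.3917
LCL = X̄ − 3·M̄R̄/d₂ = 103.6154 − 3 × 5.3917 / 1.128 = 89.2758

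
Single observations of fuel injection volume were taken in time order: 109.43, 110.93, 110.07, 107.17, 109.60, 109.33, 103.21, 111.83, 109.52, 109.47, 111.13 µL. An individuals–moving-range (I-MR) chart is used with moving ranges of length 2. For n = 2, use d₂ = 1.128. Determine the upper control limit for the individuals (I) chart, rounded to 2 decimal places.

116.35

X̄ = (109.43 + 110.93 + 110.07 + 107.17 + 109.60 + 109.33 + 103.21 + 111.83 + 109.52 + 109.47 + 111.13) / 11 = 109.2445
Moving ranges: 1.50, 0.86, 2.90, 2.43, 0.27, 6.12, 8.62, 2.31, 0.05, 1.66; M̄R̄ = 26.7200 / 10 = 2.6720
UCL = X̄ + 3·M̄R̄/d₂ = 109.2445 + 3 × 2.6720 / 1.128 = 116.3509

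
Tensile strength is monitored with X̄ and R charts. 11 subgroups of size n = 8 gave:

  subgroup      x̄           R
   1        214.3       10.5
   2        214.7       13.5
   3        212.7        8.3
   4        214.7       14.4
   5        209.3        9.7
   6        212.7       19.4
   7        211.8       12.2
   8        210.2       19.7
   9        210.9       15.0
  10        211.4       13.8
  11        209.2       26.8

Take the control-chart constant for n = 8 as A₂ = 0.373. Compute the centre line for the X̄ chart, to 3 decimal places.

211.991

X̄̄ = (214.3 + 214.7 + 212.7 + 214.7 + 209.3 + 212.7 + 211.8 + 210.2 + 210.9 + 211.4 + 209.2) / 11 = 2331.9000 / 11 = 211.9909
CL = X̄̄ = 211.9909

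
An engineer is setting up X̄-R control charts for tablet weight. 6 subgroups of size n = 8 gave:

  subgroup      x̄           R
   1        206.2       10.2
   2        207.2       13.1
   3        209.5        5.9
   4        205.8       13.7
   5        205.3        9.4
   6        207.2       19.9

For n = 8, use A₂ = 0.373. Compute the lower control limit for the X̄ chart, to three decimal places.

202.378

X̄̄ = (206.2 + 207.2 + 209.5 + 205.8 + 205.3 + 207.2) / 6 = 1241.2000 / 6 = 206.8667
R̄ = (10.2 + 13.1 + 5.9 + 13.7 + 9.4 + 19.9) / 6 = 72.2000 / 6 = 12.0333
LCL = X̄̄ − A₂·R̄ = 206.8667 − 0.373 × 12.0333 = 202.3782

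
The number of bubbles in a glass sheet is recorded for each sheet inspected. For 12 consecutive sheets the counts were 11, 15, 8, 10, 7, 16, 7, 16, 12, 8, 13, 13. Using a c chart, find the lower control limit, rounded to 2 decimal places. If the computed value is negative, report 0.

c̄ = (11 + 15 + 8 + 10 + 7 + 16 + 7 + 16 + 12 + 8 + 13 + 13) / 12 = 136 / 12 = 11.3333
LCL = c̄ − 3√c̄ = 11.3333 − 3 × 3.3665 = 1.2338

1.23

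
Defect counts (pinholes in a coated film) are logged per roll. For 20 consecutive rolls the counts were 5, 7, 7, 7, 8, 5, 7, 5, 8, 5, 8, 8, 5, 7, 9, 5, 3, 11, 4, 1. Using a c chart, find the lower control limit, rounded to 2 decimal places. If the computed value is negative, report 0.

0.00

c̄ = (5 + 7 + 7 + 7 + 8 + 5 + 7 + 5 + 8 + 5 + 8 + 8 + 5 + 7 + 9 + 5 + 3 + 11 + 4 + 1) / 20 = 125 / 20 = 6.2500
LCL = c̄ − 3√c̄ = 6.2500 − 3 × 2.5000 = -1.2500 → 0 (cannot be negative)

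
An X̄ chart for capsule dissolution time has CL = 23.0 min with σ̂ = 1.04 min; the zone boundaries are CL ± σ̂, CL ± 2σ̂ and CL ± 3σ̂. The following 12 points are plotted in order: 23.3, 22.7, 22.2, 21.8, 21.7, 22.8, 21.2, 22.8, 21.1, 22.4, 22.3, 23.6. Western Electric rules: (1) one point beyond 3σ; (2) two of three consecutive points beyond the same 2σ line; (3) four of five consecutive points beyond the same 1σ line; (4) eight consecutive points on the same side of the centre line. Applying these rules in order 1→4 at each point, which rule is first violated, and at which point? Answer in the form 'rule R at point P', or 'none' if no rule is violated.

Zone of each point (C = within 1σ̂, B = 1σ̂–2σ̂, A = 2σ̂–3σ̂, * = beyond 3σ̂; sign = side of CL): 1:+C, 2:-C, 3:-C, 4:-B, 5:-B, 6:-C, 7:-B, 8:-C, 9:-B, 10:-C, 11:-C, 12:+C
Rule 4 (eight consecutive points on the same side of the centre line) is satisfied at point 9.

rule 4 at point 9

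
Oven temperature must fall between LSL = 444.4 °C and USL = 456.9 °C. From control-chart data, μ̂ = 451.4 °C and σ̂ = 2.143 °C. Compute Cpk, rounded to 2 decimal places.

0.86

Cpu = (USL − μ̂) / (3σ̂) = (456.9 − 451.4) / (3 × 2.143) = 0.8555; Cpl = (μ̂ − LSL) / (3σ̂) = (451.4 − 444.4) / (3 × 2.143) = 1.0888; Cpk = min(Cpu, Cpl) = 0.8555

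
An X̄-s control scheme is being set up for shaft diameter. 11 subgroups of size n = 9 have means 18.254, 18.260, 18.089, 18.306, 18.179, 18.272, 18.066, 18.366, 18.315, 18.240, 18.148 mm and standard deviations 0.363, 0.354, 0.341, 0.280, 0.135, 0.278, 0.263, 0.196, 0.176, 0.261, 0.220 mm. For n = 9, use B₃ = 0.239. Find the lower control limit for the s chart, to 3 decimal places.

0.062

s̄ = (0.363 + 0.354 + 0.341 + 0.280 + 0.135 + 0.278 + 0.263 + 0.196 + 0.176 + 0.261 + 0.220) / 11 = 0.2606
LCL_s = B₃·s̄ = 0.239 × 0.2606 = 0.0623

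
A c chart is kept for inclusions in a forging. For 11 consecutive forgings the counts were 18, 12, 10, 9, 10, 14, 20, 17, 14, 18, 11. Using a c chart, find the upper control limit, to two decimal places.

c̄ = (18 + 12 + 10 + 9 + 10 + 14 + 20 + 17 + 14 + 18 + 11) / 11 = 153 / 11 = 13.9091
UCL = c̄ + 3√c̄ = 13.9091 + 3 × √13.9091 = 13.9091 + 3 × 3.7295 = 25.0976

25.10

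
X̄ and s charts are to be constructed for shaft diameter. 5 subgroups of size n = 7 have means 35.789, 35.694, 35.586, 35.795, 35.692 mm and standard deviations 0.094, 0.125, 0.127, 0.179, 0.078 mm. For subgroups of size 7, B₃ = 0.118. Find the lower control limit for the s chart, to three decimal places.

s̄ = (0.094 + 0.125 + 0.127 + 0.179 + 0.078) / 5 = 0.1206
LCL_s = B₃·s̄ = 0.118 × 0.1206 = 0.0142

0.014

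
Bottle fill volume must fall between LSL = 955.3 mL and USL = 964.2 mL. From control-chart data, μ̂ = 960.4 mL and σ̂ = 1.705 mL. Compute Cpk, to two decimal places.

Cpu = (USL − μ̂) / (3σ̂) = (964.2 − 960.4) / (3 × 1.705) = 0.7429; Cpl = (μ̂ − LSL) / (3σ̂) = (960.4 − 955.3) / (3 × 1.705) = 0.9971; Cpk = min(Cpu, Cpl) = 0.7429

0.74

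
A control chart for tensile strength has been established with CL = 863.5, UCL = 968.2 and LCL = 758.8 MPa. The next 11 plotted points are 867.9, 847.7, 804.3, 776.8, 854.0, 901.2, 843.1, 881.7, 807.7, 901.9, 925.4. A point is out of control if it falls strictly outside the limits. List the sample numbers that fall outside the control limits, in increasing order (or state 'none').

All 11 points lie within [758.8, 968.2].

none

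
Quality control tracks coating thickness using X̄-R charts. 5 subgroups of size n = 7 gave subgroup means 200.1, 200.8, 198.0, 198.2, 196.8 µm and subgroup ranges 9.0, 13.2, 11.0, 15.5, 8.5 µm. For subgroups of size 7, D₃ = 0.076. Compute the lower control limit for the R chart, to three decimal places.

0.869

R̄ = (9.0 + 13.2 + 11.0 + 15.5 + 8.5) / 5 = 57.2000 / 5 = 11.4400
LCL_R = D₃·R̄ = 0.076 × 11.4400 = 0.8694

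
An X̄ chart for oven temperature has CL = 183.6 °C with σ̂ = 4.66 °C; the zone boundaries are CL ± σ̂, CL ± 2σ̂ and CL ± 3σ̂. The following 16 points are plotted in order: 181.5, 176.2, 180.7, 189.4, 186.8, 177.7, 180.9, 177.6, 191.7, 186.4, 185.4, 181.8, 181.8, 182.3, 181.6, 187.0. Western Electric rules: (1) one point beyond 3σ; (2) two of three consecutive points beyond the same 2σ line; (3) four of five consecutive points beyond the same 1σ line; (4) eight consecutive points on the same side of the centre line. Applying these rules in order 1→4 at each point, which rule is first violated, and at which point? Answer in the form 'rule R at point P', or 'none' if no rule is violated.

none

Zone of each point (C = within 1σ̂, B = 1σ̂–2σ̂, A = 2σ̂–3σ̂, * = beyond 3σ̂; sign = side of CL): 1:-C, 2:-B, 3:-C, 4:+B, 5:+C, 6:-B, 7:-C, 8:-B, 9:+B, 10:+C, 11:+C, 12:-C, 13:-C, 14:-C, 15:-C, 16:+C
No rule fires across all 16 points.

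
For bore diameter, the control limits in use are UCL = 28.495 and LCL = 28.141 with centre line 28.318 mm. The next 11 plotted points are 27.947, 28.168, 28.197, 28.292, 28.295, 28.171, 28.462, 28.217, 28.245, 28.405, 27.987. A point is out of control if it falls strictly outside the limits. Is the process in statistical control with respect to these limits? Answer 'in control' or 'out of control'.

Compare each point to [28.141, 28.495]: sample 1 = 27.947 < LCL; sample 11 = 27.987 < LCL.

out of control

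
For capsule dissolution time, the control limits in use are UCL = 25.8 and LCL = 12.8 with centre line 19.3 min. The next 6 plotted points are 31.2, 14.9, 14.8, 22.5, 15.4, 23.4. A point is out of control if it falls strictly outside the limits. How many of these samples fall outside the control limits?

Compare each point to [12.8, 25.8]: sample 1 = 31.2 > UCL.

1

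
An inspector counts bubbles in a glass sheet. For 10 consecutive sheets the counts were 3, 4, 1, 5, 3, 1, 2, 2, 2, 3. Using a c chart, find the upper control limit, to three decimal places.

c̄ = (3 + 4 + 1 + 5 + 3 + 1 + 2 + 2 + 2 + 3) / 10 = 26 / 10 = 2.6000
UCL = c̄ + 3√c̄ = 2.6000 + 3 × √2.6000 = 2.6000 + 3 × 1.6125 = 7.4374

7.437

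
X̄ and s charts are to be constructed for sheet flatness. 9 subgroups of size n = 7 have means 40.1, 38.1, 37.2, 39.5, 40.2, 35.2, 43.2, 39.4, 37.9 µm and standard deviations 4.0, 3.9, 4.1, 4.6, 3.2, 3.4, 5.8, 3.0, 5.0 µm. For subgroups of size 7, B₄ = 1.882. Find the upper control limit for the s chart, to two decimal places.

7.74

s̄ = (4.0 + 3.9 + 4.1 + 4.6 + 3.2 + 3.4 + 5.8 + 3.0 + 5.0) / 9 = 4.1111
UCL_s = B₄·s̄ = 1.882 × 4.1111 = 7.7371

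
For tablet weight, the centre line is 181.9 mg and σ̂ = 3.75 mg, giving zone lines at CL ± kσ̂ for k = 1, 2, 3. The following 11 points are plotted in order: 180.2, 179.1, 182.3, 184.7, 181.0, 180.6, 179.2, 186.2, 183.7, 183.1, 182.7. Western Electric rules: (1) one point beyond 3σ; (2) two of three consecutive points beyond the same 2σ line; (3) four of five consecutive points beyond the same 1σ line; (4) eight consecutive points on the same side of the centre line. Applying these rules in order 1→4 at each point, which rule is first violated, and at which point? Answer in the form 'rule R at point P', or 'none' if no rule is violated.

Zone of each point (C = within 1σ̂, B = 1σ̂–2σ̂, A = 2σ̂–3σ̂, * = beyond 3σ̂; sign = side of CL): 1:-C, 2:-C, 3:+C, 4:+C, 5:-C, 6:-C, 7:-C, 8:+B, 9:+C, 10:+C, 11:+C
No rule fires across all 11 points.

none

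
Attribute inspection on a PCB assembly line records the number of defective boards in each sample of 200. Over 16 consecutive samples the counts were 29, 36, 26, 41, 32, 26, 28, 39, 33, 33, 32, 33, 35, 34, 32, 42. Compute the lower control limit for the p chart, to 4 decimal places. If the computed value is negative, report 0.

p̄ = Σdᵢ / (k·n) = 531 / (16 × 200) = 0.16594
LCL = p̄ − 3·√(p̄(1−p̄)/n) = 0.16594 − 3 × 0.02631 = 0.08702

0.0870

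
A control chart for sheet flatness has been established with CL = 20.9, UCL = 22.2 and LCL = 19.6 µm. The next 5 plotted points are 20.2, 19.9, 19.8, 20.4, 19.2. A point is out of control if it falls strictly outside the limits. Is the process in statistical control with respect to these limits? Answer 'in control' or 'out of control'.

Compare each point to [19.6, 22.2]: sample 5 = 19.2 < LCL.

out of control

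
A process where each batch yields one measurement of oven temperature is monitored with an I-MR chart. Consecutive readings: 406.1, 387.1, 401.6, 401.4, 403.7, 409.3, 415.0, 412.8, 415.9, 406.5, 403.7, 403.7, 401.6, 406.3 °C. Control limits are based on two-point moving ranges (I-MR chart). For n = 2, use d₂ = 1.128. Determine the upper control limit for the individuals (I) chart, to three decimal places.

419.984

X̄ = (406.1 + 387.1 + 401.6 + 401.4 + 403.7 + 409.3 + 415.0 + 412.8 + 415.9 + 406.5 + 403.7 + 403.7 + 401.6 + 406.3) / 14 = 405.3357
Moving ranges: 19.0, 14.5, 0.2, 2.3, 5.6, 5.7, 2.2, 3.1, 9.4, 2.8, 0.0, 2.1, 4.7; M̄R̄ = 71.6000 / 13 = 5.5077
UCL = X̄ + 3·M̄R̄/d₂ = 405.3357 + 3 × 5.5077 / 1.128 = 419.9838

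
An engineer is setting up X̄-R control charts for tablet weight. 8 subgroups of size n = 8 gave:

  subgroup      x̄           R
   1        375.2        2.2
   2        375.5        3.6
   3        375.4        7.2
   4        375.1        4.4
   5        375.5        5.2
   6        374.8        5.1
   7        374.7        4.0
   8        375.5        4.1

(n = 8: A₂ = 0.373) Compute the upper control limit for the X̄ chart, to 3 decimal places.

376.882

X̄̄ = (375.2 + 375.5 + 375.4 + 375.1 + 375.5 + 374.8 + 374.7 + 375.5) / 8 = 3001.7000 / 8 = 375.2125
R̄ = (2.2 + 3.6 + 7.2 + 4.4 + 5.2 + 5.1 + 4.0 + 4.1) / 8 = 35.8000 / 8 = 4.4750
UCL = X̄̄ + A₂·R̄ = 375.2125 + 0.373 × 4.4750 = 376.8817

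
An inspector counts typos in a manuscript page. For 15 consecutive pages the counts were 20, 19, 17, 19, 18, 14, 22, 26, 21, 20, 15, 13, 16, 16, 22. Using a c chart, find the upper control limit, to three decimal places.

c̄ = (20 + 19 + 17 + 19 + 18 + 14 + 22 + 26 + 21 + 20 + 15 + 13 + 16 + 16 + 22) / 15 = 278 / 15 = 18.5333
UCL = c̄ + 3√c̄ = 18.5333 + 3 × √18.5333 = 18.5333 + 3 × 4.3050 = 31.4484

31.448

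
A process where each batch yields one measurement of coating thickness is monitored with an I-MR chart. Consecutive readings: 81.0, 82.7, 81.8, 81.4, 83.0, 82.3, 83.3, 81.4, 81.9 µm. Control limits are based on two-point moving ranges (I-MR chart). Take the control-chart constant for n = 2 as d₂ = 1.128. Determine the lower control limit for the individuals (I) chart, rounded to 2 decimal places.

79.20

X̄ = (81.0 + 82.7 + 81.8 + 81.4 + 83.0 + 82.3 + 83.3 + 81.4 + 81.9) / 9 = 82.0889
Moving ranges: 1.7, 0.9, 0.4, 1.6, 0.7, 1.0, 1.9, 0.5; M̄R̄ = 8.7000 / 8 = 1.0875
LCL = X̄ − 3·M̄R̄/d₂ = 82.0889 − 3 × 1.0875 / 1.128 = 79.1966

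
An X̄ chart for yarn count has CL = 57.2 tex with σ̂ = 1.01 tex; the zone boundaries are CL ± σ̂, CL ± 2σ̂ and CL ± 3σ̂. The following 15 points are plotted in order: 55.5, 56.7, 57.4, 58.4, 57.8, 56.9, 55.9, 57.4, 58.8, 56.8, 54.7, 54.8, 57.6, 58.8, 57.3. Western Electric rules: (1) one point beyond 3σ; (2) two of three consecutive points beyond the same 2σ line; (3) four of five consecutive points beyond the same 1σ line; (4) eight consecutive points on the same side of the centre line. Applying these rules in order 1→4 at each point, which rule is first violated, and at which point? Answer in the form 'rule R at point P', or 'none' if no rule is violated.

rule 2 at point 12

Zone of each point (C = within 1σ̂, B = 1σ̂–2σ̂, A = 2σ̂–3σ̂, * = beyond 3σ̂; sign = side of CL): 1:-B, 2:-C, 3:+C, 4:+B, 5:+C, 6:-C, 7:-B, 8:+C, 9:+B, 10:-C, 11:-A, 12:-A, 13:+C, 14:+B, 15:+C
Rule 2 (two of three consecutive points beyond the same 2σ limit) is satisfied at point 12.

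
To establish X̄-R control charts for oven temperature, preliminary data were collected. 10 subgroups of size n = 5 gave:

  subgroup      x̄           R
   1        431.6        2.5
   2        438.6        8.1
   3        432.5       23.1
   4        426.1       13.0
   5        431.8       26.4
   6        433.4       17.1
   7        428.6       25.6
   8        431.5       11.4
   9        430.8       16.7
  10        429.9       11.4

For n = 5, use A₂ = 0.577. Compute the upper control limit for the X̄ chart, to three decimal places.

X̄̄ = (431.6 + 438.6 + 432.5 + 426.1 + 431.8 + 433.4 + 428.6 + 431.5 + 430.8 + 429.9) / 10 = 4314.8000 / 10 = 431.4800
R̄ = (2.5 + 8.1 + 23.1 + 13.0 + 26.4 + 17.1 + 25.6 + 11.4 + 16.7 + 11.4) / 10 = 155.3000 / 10 = 15.5300
UCL = X̄̄ + A₂·R̄ = 431.4800 + 0.577 × 15.5300 = 440.4408

440.441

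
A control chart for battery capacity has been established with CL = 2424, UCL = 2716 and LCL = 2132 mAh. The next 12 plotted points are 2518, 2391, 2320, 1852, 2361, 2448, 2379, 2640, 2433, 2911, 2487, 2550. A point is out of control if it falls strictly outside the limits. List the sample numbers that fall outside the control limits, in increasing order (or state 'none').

4, 10

Compare each point to [2132, 2716]: sample 4 = 1852 < LCL; sample 10 = 2911 > UCL.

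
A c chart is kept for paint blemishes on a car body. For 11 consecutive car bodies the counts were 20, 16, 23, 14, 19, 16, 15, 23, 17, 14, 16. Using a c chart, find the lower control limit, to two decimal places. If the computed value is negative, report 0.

4.98

c̄ = (20 + 16 + 23 + 14 + 19 + 16 + 15 + 23 + 17 + 14 + 16) / 11 = 193 / 11 = 17.5455
LCL = c̄ − 3√c̄ = 17.5455 − 3 × 4.1887 = 4.9793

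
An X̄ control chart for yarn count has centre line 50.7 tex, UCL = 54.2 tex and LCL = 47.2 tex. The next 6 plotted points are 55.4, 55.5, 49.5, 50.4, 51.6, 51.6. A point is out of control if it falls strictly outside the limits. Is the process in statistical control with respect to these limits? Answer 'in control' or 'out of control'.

Compare each point to [47.2, 54.2]: sample 1 = 55.4 > UCL; sample 2 = 55.5 > UCL.

out of control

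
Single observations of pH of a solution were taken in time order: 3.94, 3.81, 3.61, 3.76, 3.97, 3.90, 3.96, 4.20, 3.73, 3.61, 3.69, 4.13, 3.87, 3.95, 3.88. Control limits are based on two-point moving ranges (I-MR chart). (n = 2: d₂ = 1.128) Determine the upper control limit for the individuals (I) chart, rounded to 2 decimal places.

4.36

X̄ = (3.94 + 3.81 + 3.61 + 3.76 + 3.97 + 3.90 + 3.96 + 4.20 + 3.73 + 3.61 + 3.69 + 4.13 + 3.87 + 3.95 + 3.88) / 15 = 3.8673
Moving ranges: 0.13, 0.20, 0.15, 0.21, 0.07, 0.06, 0.24, 0.47, 0.12, 0.08, 0.44, 0.26, 0.08, 0.07; M̄R̄ = 2.5800 / 14 = 0.1843
UCL = X̄ + 3·M̄R̄/d₂ = 3.8673 + 3 × 0.1843 / 1.128 = 4.3575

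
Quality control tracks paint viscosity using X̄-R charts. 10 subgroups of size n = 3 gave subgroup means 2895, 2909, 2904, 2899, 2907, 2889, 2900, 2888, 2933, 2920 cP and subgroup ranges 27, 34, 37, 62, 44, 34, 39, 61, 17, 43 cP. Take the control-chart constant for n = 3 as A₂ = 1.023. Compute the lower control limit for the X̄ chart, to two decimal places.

2863.68

X̄̄ = (2895 + 2909 + 2904 + 2899 + 2907 + 2889 + 2900 + 2888 + 2933 + 2920) / 10 = 29044.0000 / 10 = 2904.4000
R̄ = (27 + 34 + 37 + 62 + 44 + 34 + 39 + 61 + 17 + 43) / 10 = 398.0000 / 10 = 39.8000
LCL = X̄̄ − A₂·R̄ = 2904.4000 − 1.023 × 39.8000 = 2863.6846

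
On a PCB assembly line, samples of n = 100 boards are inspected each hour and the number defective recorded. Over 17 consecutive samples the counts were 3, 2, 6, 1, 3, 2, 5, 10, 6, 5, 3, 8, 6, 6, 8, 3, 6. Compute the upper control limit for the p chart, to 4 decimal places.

p̄ = Σdᵢ / (k·n) = 83 / (17 × 100) = 0.04882
UCL = p̄ + 3·√(p̄(1−p̄)/n) = 0.04882 + 3 × √(0.04882×0.95118/100) = 0.04882 + 3 × 0.02155 = 0.11347

0.1135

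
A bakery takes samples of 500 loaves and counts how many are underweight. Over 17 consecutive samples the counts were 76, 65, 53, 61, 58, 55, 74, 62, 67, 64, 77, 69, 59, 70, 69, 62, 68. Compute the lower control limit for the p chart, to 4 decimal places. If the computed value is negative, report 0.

0.0853

p̄ = Σdᵢ / (k·n) = 1109 / (17 × 500) = 0.13047
LCL = p̄ − 3·√(p̄(1−p̄)/n) = 0.13047 − 3 × 0.01506 = 0.08528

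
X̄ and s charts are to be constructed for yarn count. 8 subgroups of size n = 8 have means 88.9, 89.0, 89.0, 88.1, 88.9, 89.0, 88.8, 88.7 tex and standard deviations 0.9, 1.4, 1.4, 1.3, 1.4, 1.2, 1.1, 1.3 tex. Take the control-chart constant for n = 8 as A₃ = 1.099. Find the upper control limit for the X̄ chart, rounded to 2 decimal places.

X̄̄ = (88.9 + 89.0 + 89.0 + 88.1 + 88.9 + 89.0 + 88.8 + 88.7) / 8 = 88.8000
s̄ = (0.9 + 1.4 + 1.4 + 1.3 + 1.4 + 1.2 + 1.1 + 1.3) / 8 = 1.2500
UCL = X̄̄ + A₃·s̄ = 88.8000 + 1.099 × 1.2500 = 90.1737

90.17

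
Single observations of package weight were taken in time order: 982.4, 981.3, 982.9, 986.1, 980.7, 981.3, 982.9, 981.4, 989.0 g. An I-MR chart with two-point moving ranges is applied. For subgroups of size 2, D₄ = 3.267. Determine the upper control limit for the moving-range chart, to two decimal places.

Moving ranges: 1.1, 1.6, 3.2, 5.4, 0.6, 1.6, 1.5, 7.6; M̄R̄ = 22.6000 / 8 = 2.8250
UCL_MR = D₄·M̄R̄ = 3.267 × 2.8250 = 9.2293

9.23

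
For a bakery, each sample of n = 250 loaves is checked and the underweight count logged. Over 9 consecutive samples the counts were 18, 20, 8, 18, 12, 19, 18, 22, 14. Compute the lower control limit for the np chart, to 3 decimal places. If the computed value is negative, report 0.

p̄ = Σdᵢ / (k·n) = 149 / (9 × 250) = 0.06622
LCL = np̄ − 3·√(np̄(1−p̄)) = 16.5556 − 3 × 3.9318 = 4.7601

4.760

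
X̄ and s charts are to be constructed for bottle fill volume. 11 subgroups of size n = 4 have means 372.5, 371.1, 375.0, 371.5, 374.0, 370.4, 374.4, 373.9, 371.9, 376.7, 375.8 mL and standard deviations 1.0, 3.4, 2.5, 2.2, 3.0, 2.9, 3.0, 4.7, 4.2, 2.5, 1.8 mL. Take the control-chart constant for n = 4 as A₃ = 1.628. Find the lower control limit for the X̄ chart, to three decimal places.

368.764

X̄̄ = (372.5 + 371.1 + 375.0 + 371.5 + 374.0 + 370.4 + 374.4 + 373.9 + 371.9 + 376.7 + 375.8) / 11 = 373.3818
s̄ = (1.0 + 3.4 + 2.5 + 2.2 + 3.0 + 2.9 + 3.0 + 4.7 + 4.2 + 2.5 + 1.8) / 11 = 2.8364
LCL = X̄̄ − A₃·s̄ = 373.3818 − 1.628 × 2.8364 = 368.7642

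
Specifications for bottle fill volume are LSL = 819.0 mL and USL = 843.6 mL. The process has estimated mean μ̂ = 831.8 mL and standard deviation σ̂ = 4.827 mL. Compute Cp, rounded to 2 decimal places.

0.85

Cp = (USL − LSL) / (6σ̂) = (843.6 − 819.0) / (6 × 4.827) = 24.6000 / 28.9620 = 0.8494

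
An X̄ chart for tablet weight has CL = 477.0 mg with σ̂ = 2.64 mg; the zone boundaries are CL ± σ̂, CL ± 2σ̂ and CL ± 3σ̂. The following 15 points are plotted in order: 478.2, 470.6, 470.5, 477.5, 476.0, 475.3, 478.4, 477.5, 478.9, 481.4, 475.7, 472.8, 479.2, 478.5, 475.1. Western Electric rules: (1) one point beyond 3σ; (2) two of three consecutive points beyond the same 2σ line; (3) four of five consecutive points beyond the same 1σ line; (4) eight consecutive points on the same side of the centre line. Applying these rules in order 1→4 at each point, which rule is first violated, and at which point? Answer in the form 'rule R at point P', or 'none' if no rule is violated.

rule 2 at point 3

Zone of each point (C = within 1σ̂, B = 1σ̂–2σ̂, A = 2σ̂–3σ̂, * = beyond 3σ̂; sign = side of CL): 1:+C, 2:-A, 3:-A, 4:+C, 5:-C, 6:-C, 7:+C, 8:+C, 9:+C, 10:+B, 11:-C, 12:-B, 13:+C, 14:+C, 15:-C
Rule 2 (two of three consecutive points beyond the same 2σ limit) is satisfied at point 3.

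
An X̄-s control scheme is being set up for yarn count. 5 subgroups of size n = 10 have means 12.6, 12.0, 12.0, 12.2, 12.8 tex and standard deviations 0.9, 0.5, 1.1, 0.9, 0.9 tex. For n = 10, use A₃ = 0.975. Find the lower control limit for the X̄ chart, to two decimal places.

11.48

X̄̄ = (12.6 + 12.0 + 12.0 + 12.2 + 12.8) / 5 = 12.3200
s̄ = (0.9 + 0.5 + 1.1 + 0.9 + 0.9) / 5 = 0.8600
LCL = X̄̄ − A₃·s̄ = 12.3200 − 0.975 × 0.8600 = 11.4815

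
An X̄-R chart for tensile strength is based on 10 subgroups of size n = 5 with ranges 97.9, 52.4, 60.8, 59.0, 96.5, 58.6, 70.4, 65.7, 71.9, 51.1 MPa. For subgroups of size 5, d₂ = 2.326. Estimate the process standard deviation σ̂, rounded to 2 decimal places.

29.42

R̄ = (97.9 + 52.4 + 60.8 + 59.0 + 96.5 + 58.6 + 70.4 + 65.7 + 71.9 + 51.1) / 10 = 68.4300
σ̂ = R̄ / d₂ = 68.4300 / 2.326 = 29.4196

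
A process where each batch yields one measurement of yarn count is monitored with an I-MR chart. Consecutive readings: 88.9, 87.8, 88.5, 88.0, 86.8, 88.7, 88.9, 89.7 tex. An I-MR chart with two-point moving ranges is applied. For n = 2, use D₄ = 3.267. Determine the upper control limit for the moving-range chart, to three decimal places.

2.987

Moving ranges: 1.1, 0.7, 0.5, 1.2, 1.9, 0.2, 0.8; M̄R̄ = 6.4000 / 7 = 0.9143
UCL_MR = D₄·M̄R̄ = 3.267 × 0.9143 = 2.9870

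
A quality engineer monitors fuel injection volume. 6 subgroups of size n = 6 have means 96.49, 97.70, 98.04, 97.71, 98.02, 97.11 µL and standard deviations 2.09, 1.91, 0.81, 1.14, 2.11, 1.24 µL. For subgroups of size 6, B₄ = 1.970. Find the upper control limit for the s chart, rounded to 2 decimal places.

3.05

s̄ = (2.09 + 1.91 + 0.81 + 1.14 + 2.11 + 1.24) / 6 = 1.5500
UCL_s = B₄·s̄ = 1.970 × 1.5500 = 3.0535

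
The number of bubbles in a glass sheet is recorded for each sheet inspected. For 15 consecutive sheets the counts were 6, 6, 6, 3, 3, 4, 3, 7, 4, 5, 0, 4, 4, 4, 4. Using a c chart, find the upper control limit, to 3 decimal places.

c̄ = (6 + 6 + 6 + 3 + 3 + 4 + 3 + 7 + 4 + 5 + 0 + 4 + 4 + 4 + 4) / 15 = 63 / 15 = 4.2000
UCL = c̄ + 3√c̄ = 4.2000 + 3 × √4.2000 = 4.2000 + 3 × 2.0494 = 10.3482

10.348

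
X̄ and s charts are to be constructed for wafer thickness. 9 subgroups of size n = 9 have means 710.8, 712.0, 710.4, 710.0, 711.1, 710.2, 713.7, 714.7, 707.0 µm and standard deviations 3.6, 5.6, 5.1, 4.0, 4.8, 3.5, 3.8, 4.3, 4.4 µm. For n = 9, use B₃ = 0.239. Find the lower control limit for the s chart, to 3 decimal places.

s̄ = (3.6 + 5.6 + 5.1 + 4.0 + 4.8 + 3.5 + 3.8 + 4.3 + 4.4) / 9 = 4.3444
LCL_s = B₃·s̄ = 0.239 × 4.3444 = 1.0383

1.038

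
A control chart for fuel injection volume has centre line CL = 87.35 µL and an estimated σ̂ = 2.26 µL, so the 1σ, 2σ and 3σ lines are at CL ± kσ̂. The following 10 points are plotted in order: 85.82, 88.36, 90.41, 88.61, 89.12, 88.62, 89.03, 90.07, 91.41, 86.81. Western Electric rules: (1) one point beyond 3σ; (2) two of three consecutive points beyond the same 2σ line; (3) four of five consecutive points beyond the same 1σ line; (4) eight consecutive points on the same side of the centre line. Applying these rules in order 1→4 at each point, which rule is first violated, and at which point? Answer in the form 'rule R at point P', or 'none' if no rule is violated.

Zone of each point (C = within 1σ̂, B = 1σ̂–2σ̂, A = 2σ̂–3σ̂, * = beyond 3σ̂; sign = side of CL): 1:-C, 2:+C, 3:+B, 4:+C, 5:+C, 6:+C, 7:+C, 8:+B, 9:+B, 10:-C
Rule 4 (eight consecutive points on the same side of the centre line) is satisfied at point 9.

rule 4 at point 9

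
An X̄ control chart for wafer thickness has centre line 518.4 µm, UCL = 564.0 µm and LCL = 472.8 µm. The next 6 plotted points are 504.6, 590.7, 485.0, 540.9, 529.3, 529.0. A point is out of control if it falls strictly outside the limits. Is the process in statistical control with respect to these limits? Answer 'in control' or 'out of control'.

Compare each point to [472.8, 564.0]: sample 2 = 590.7 > UCL.

out of control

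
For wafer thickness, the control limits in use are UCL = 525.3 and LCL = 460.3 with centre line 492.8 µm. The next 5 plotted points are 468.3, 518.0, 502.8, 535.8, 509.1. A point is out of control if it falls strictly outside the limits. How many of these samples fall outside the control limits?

Compare each point to [460.3, 525.3]: sample 4 = 535.8 > UCL.

1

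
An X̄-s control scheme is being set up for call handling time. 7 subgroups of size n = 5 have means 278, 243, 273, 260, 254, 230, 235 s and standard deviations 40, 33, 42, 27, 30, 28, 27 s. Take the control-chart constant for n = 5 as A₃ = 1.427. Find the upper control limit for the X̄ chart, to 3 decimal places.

299.561

X̄̄ = (278 + 243 + 273 + 260 + 254 + 230 + 235) / 7 = 253.2857
s̄ = (40 + 33 + 42 + 27 + 30 + 28 + 27) / 7 = 32.4286
UCL = X̄̄ + A₃·s̄ = 253.2857 + 1.427 × 32.4286 = 299.5613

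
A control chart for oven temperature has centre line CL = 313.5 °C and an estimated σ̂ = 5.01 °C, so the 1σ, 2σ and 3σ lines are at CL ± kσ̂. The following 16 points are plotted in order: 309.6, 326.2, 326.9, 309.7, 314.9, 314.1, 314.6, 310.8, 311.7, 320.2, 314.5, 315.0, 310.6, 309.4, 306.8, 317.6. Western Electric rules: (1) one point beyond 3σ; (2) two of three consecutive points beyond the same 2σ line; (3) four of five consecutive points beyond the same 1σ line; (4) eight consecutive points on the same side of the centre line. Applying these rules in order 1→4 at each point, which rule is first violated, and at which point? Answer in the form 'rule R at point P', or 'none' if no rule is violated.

rule 2 at point 3

Zone of each point (C = within 1σ̂, B = 1σ̂–2σ̂, A = 2σ̂–3σ̂, * = beyond 3σ̂; sign = side of CL): 1:-C, 2:+A, 3:+A, 4:-C, 5:+C, 6:+C, 7:+C, 8:-C, 9:-C, 10:+B, 11:+C, 12:+C, 13:-C, 14:-C, 15:-B, 16:+C
Rule 2 (two of three consecutive points beyond the same 2σ limit) is satisfied at point 3.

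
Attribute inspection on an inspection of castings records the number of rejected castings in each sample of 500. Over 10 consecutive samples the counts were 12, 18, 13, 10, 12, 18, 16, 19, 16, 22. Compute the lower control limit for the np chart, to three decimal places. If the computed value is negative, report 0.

3.937

p̄ = Σdᵢ / (k·n) = 156 / (10 × 500) = 0.03120
LCL = np̄ − 3·√(np̄(1−p̄)) = 15.6000 − 3 × 3.8876 = 3.9373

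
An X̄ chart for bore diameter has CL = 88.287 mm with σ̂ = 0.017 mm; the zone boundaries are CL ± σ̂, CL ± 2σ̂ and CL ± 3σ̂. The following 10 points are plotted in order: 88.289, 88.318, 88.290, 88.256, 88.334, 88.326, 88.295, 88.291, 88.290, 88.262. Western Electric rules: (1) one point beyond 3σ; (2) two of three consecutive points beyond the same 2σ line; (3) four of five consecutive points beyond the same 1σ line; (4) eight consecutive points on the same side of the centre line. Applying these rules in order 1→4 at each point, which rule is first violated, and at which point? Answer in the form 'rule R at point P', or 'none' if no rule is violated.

Zone of each point (C = within 1σ̂, B = 1σ̂–2σ̂, A = 2σ̂–3σ̂, * = beyond 3σ̂; sign = side of CL): 1:+C, 2:+B, 3:+C, 4:-B, 5:+A, 6:+A, 7:+C, 8:+C, 9:+C, 10:-B
Rule 2 (two of three consecutive points beyond the same 2σ limit) is satisfied at point 6.

rule 2 at point 6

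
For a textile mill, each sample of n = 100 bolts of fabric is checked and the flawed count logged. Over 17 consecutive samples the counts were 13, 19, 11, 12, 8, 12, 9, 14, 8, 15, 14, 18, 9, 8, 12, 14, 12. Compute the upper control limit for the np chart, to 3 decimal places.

22.066

p̄ = Σdᵢ / (k·n) = 208 / (17 × 100) = 0.12235
UCL = np̄ + 3·√(np̄(1−p̄)) = 12.2353 + 3 × √(12.2353×0.87765) = 12.2353 + 3 × 3.2769 = 22.0661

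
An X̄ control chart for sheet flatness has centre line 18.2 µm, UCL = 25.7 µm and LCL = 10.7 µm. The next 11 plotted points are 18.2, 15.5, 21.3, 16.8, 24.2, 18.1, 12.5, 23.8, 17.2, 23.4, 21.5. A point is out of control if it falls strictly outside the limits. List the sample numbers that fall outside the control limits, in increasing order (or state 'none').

none

All 11 points lie within [10.7, 25.7].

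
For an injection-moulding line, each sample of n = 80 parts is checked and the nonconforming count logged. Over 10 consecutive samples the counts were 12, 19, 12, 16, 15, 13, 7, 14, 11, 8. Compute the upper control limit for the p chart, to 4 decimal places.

p̄ = Σdᵢ / (k·n) = 127 / (10 × 80) = 0.15875
UCL = p̄ + 3·√(p̄(1−p̄)/n) = 0.15875 + 3 × √(0.15875×0.84125/80) = 0.15875 + 3 × 0.04086 = 0.28132

0.2813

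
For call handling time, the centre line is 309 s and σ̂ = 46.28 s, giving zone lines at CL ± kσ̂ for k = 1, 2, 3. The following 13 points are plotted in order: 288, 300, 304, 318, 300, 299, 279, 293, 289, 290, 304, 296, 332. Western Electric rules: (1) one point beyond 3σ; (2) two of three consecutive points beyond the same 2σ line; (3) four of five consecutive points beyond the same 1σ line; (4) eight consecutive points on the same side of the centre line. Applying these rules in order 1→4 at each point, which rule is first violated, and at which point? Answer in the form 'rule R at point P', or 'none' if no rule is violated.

Zone of each point (C = within 1σ̂, B = 1σ̂–2σ̂, A = 2σ̂–3σ̂, * = beyond 3σ̂; sign = side of CL): 1:-C, 2:-C, 3:-C, 4:+C, 5:-C, 6:-C, 7:-C, 8:-C, 9:-C, 10:-C, 11:-C, 12:-C, 13:+C
Rule 4 (eight consecutive points on the same side of the centre line) is satisfied at point 12.

rule 4 at point 12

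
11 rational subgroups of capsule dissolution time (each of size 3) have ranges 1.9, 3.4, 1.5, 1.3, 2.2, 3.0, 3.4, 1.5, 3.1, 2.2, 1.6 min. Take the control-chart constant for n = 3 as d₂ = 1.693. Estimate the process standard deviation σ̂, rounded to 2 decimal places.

R̄ = (1.9 + 3.4 + 1.5 + 1.3 + 2.2 + 3.0 + 3.4 + 1.5 + 3.1 + 2.2 + 1.6) / 11 = 2.2818
σ̂ = R̄ / d₂ = 2.2818 / 1.693 = 1.3478

1.35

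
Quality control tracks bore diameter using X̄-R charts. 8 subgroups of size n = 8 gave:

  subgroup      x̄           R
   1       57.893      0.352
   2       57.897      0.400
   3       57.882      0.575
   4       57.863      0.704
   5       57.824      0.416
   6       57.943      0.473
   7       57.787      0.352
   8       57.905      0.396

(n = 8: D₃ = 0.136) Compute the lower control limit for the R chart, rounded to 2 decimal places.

0.06

R̄ = (0.352 + 0.400 + 0.575 + 0.704 + 0.416 + 0.473 + 0.352 + 0.396) / 8 = 3.6680 / 8 = 0.4585
LCL_R = D₃·R̄ = 0.136 × 0.4585 = 0.0624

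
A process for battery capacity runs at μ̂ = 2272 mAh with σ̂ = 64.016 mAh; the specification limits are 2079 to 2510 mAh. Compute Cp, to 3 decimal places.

1.122

Cp = (USL − LSL) / (6σ̂) = (2510 − 2079) / (6 × 64.016) = 431.0000 / 384.0960 = 1.1221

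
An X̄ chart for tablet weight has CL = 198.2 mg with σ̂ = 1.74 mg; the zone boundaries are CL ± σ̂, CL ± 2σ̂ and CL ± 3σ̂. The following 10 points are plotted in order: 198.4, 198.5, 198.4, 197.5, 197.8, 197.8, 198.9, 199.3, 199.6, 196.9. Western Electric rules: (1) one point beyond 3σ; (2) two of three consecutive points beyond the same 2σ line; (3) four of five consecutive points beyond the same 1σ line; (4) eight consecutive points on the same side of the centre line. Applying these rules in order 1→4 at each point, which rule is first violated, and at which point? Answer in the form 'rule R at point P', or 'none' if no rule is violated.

none

Zone of each point (C = within 1σ̂, B = 1σ̂–2σ̂, A = 2σ̂–3σ̂, * = beyond 3σ̂; sign = side of CL): 1:+C, 2:+C, 3:+C, 4:-C, 5:-C, 6:-C, 7:+C, 8:+C, 9:+C, 10:-C
No rule fires across all 10 points.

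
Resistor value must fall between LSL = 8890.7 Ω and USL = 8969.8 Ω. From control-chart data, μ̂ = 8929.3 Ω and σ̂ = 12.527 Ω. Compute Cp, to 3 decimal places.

Cp = (USL − LSL) / (6σ̂) = (8969.8 − 8890.7) / (6 × 12.527) = 79.1000 / 75.1620 = 1.0524

1.052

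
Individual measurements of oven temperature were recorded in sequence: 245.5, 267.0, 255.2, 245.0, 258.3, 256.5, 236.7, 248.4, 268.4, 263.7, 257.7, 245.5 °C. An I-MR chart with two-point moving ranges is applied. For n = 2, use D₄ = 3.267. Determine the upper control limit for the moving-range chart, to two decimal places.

Moving ranges: 21.5, 11.8, 10.2, 13.3, 1.8, 19.8, 11.7, 20.0, 4.7, 6.0, 12.2; M̄R̄ = 133.0000 / 11 = 12.0909
UCL_MR = D₄·M̄R̄ = 3.267 × 12.0909 = 39.5010

39.50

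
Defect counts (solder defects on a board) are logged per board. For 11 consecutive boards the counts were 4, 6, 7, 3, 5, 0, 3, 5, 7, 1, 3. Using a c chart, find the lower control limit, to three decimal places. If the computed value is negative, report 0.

c̄ = (4 + 6 + 7 + 3 + 5 + 0 + 3 + 5 + 7 + 1 + 3) / 11 = 44 / 11 = 4.0000
LCL = c̄ − 3√c̄ = 4.0000 − 3 × 2.0000 = -2.0000 → 0 (cannot be negative)

0.000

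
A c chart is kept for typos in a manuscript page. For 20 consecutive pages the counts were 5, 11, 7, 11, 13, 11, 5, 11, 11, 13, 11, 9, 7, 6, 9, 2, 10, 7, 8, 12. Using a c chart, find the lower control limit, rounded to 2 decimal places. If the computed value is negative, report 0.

0.00

c̄ = (5 + 11 + 7 + 11 + 13 + 11 + 5 + 11 + 11 + 13 + 11 + 9 + 7 + 6 + 9 + 2 + 10 + 7 + 8 + 12) / 20 = 179 / 20 = 8.9500
LCL = c̄ − 3√c̄ = 8.9500 − 3 × 2.9917 = -0.0250 → 0 (cannot be negative)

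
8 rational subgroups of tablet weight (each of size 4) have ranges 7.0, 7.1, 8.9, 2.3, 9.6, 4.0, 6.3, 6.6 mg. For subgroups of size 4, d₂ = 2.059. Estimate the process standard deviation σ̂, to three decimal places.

3.145

R̄ = (7.0 + 7.1 + 8.9 + 2.3 + 9.6 + 4.0 + 6.3 + 6.6) / 8 = 6.4750
σ̂ = R̄ / d₂ = 6.4750 / 2.059 = 3.1447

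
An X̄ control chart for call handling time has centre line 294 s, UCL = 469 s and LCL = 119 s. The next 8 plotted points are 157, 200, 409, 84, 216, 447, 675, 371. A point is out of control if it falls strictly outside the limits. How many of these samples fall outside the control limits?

2

Compare each point to [119, 469]: sample 4 = 84 < LCL; sample 7 = 675 > UCL.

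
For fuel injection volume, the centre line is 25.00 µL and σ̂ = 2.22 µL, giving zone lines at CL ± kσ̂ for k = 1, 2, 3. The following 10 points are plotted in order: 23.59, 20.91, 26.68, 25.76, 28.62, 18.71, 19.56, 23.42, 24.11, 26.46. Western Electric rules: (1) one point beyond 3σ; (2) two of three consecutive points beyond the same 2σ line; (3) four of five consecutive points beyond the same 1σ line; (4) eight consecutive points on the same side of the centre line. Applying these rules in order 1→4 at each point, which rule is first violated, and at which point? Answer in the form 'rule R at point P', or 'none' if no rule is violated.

Zone of each point (C = within 1σ̂, B = 1σ̂–2σ̂, A = 2σ̂–3σ̂, * = beyond 3σ̂; sign = side of CL): 1:-C, 2:-B, 3:+C, 4:+C, 5:+B, 6:-A, 7:-A, 8:-C, 9:-C, 10:+C
Rule 2 (two of three consecutive points beyond the same 2σ limit) is satisfied at point 7.

rule 2 at point 7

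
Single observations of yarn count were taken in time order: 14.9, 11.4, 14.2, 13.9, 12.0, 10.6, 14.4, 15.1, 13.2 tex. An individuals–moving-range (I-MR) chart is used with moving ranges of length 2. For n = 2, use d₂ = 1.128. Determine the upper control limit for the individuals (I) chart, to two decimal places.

18.72

X̄ = (14.9 + 11.4 + 14.2 + 13.9 + 12.0 + 10.6 + 14.4 + 15.1 + 13.2) / 9 = 13.3000
Moving ranges: 3.5, 2.8, 0.3, 1.9, 1.4, 3.8, 0.7, 1.9; M̄R̄ = 16.3000 / 8 = 2.0375
UCL = X̄ + 3·M̄R̄/d₂ = 13.3000 + 3 × 2.0375 / 1.128 = 18.7189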